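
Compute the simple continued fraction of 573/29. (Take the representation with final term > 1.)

[19; 1, 3, 7]

573 = 19×29 + 22
29 = 1×22 + 7
22 = 3×7 + 1
7 = 7×1 + 0  (stop)
So 573/29 = [19; 1, 3, 7].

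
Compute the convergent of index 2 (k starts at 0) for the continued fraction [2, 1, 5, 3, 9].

17/6

Using pₖ = aₖpₖ₋₁ + pₖ₋₂, qₖ = aₖqₖ₋₁ + qₖ₋₂ (with p₋₁=1, p₋₂=0, q₋₁=0, q₋₂=1):
  k=0: a=2, p=2, q=1
  k=1: a=1, p=3, q=1
  k=2: a=5, p=17, q=6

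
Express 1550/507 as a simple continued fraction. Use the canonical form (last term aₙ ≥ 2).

1550 = 3×507 + 29
507 = 17×29 + 14
29 = 2×14 + 1
14 = 14×1 + 0  (stop)
So 1550/507 = [3; 17, 2, 14].

[3; 17, 2, 14]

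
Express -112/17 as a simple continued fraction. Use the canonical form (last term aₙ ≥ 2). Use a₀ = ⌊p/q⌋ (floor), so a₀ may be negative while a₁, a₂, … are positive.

[-7; 2, 2, 3]

-112 = -7·17 + 7
17 = 2·7 + 3
7 = 2·3 + 1
3 = 3·1 + 0  (stop)
So -112/17 = [-7; 2, 2, 3].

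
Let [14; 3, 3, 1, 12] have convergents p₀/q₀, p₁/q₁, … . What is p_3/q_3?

186/13

Using pₖ = aₖpₖ₋₁ + pₖ₋₂, qₖ = aₖqₖ₋₁ + qₖ₋₂ (with p₋₁=1, p₋₂=0, q₋₁=0, q₋₂=1):
  k=0: a=14, p=14, q=1
  k=1: a=3, p=43, q=3
  k=2: a=3, p=143, q=10
  k=3: a=1, p=186, q=13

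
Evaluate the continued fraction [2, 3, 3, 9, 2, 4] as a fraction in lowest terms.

Fold from the inside: start with 4/1.
  2 + 1/4 = 9/4
  9 + 4/9 = 85/9
  3 + 9/85 = 264/85
  3 + 85/264 = 877/264
  2 + 264/877 = 2018/877

2018/877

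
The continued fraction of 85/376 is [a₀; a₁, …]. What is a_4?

85 = 0·376 + 85   →  a_0 = 0
376 = 4·85 + 36   →  a_1 = 4
85 = 2·36 + 13   →  a_2 = 2
36 = 2·13 + 10   →  a_3 = 2
13 = 1·10 + 3   →  a_4 = 1

1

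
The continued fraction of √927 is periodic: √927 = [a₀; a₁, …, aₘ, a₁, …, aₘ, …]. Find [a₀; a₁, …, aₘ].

a₀ = ⌊√927⌋ = 30.
With m₀=0, d₀=1 and mₖ₊₁ = dₖaₖ − mₖ, dₖ₊₁ = (n − mₖ₊₁²)/dₖ, aₖ₊₁ = ⌊(a₀+mₖ₊₁)/dₖ₊₁⌋:
  k=1: m=30, d=27, a=2
  k=2: m=24, d=13, a=4
  k=3: m=28, d=11, a=5
  k=4: m=27, d=18, a=3
  k=5: m=27, d=11, a=5
  k=6: m=28, d=13, a=4
  k=7: m=24, d=27, a=2
  k=8: m=30, d=1, a=60
d=1 and a=2a₀=60 at k=8, so the next step gives (m, d) = (30, 27) again — its k=1 value — and the period has length 8.

[30; 2, 4, 5, 3, 5, 4, 2, 60]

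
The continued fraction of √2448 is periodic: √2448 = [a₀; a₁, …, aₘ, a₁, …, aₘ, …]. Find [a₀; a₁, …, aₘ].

[49; 2, 10, 2, 98]

a₀ = ⌊√2448⌋ = 49.
With m₀=0, d₀=1 and mₖ₊₁ = dₖaₖ − mₖ, dₖ₊₁ = (n − mₖ₊₁²)/dₖ, aₖ₊₁ = ⌊(a₀+mₖ₊₁)/dₖ₊₁⌋:
  k=1: m=49, d=47, a=2
  k=2: m=45, d=9, a=10
  k=3: m=45, d=47, a=2
  k=4: m=49, d=1, a=98
d=1 and a=2a₀=98 at k=4, so the next step gives (m, d) = (49, 47) again — its k=1 value — and the period has length 4.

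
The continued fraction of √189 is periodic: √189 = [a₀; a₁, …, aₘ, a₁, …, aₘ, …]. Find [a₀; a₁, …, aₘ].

a₀ = ⌊√189⌋ = 13.

[13; 1, 2, 1, 26]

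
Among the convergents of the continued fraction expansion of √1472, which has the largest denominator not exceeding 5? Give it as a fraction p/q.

√1472 = [38; 2, 1, 2, 1, 2, 76, …] (period length 6).
Convergents:
  p_0/q_0 = 38/1
  p_1/q_1 = 77/2
  p_2/q_2 = 115/3
  p_3/q_3 = 307/8
q_2 = 3 ≤ 5 < 8 = q_3, so the answer is 115/3.

115/3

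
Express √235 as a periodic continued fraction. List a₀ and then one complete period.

a₀ = ⌊√235⌋ = 15.
With m₀=0, d₀=1 and mₖ₊₁ = dₖaₖ − mₖ, dₖ₊₁ = (n − mₖ₊₁²)/dₖ, aₖ₊₁ = ⌊(a₀+mₖ₊₁)/dₖ₊₁⌋:
  k=1: m=15, d=10, a=3
  k=2: m=15, d=1, a=30
d=1 and a=2a₀=30 at k=2, so the next step gives (m, d) = (15, 10) again — its k=1 value — and the period has length 2.

[15; 3, 30]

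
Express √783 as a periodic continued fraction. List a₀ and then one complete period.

a₀ = ⌊√783⌋ = 27.
With m₀=0, d₀=1 and mₖ₊₁ = dₖaₖ − mₖ, dₖ₊₁ = (n − mₖ₊₁²)/dₖ, aₖ₊₁ = ⌊(a₀+mₖ₊₁)/dₖ₊₁⌋:
  k=1: m=27, d=54, a=1
  k=2: m=27, d=1, a=54
d=1 and a=2a₀=54 at k=2, so the next step gives (m, d) = (27, 54) again — its k=1 value — and the period has length 2.

[27; 1, 54]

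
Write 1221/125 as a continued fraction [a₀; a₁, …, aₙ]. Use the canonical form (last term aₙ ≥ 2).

[9; 1, 3, 3, 4, 2]

1221 = 9×125 + 96
125 = 1×96 + 29
96 = 3×29 + 9
29 = 3×9 + 2
9 = 4×2 + 1
2 = 2×1 + 0  (stop)
So 1221/125 = [9; 1, 3, 3, 4, 2].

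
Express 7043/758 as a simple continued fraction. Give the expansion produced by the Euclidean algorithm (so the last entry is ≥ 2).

[9; 3, 2, 3, 15, 2]

7043 = 9·758 + 221
758 = 3·221 + 95
221 = 2·95 + 31
95 = 3·31 + 2
31 = 15·2 + 1
2 = 2·1 + 0  (stop)
So 7043/758 = [9; 3, 2, 3, 15, 2].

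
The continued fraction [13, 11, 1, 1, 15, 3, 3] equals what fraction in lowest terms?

Fold from the inside: start with 3/1.
  3 + 1/3 = 10/3
  15 + 3/10 = 153/10
  1 + 10/153 = 163/153
  1 + 153/163 = 316/163
  11 + 163/316 = 3639/316
  13 + 316/3639 = 47623/3639

47623/3639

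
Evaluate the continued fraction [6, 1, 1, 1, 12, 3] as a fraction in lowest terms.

Fold from the inside: start with 3/1.
  12 + 1/3 = 37/3
  1 + 3/37 = 40/37
  1 + 37/40 = 77/40
  1 + 40/77 = 117/77
  6 + 77/117 = 779/117

779/117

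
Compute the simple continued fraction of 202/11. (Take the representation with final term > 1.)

[18; 2, 1, 3]

202 = 18·11 + 4
11 = 2·4 + 3
4 = 1·3 + 1
3 = 3·1 + 0  (stop)
So 202/11 = [18; 2, 1, 3].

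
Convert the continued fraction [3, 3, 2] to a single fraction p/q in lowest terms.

23/7

Using pₖ = aₖpₖ₋₁ + pₖ₋₂ and qₖ = aₖqₖ₋₁ + qₖ₋₂:
  k=0: a=3, p=3, q=1
  k=1: a=3, p=10, q=3
  k=2: a=2, p=23, q=7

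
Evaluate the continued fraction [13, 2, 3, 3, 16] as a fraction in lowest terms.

Using pₖ = aₖpₖ₋₁ + pₖ₋₂ and qₖ = aₖqₖ₋₁ + qₖ₋₂:
  k=0: a=13, p=13, q=1
  k=1: a=2, p=27, q=2
  k=2: a=3, p=94, q=7
  k=3: a=3, p=309, q=23
  k=4: a=16, p=5038, q=375

5038/375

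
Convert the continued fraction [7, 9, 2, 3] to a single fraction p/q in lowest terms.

Fold from the inside: start with 3/1.
  2 + 1/3 = 7/3
  9 + 3/7 = 66/7
  7 + 7/66 = 469/66

469/66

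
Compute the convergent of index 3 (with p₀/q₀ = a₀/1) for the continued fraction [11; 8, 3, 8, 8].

Using pₖ = aₖpₖ₋₁ + pₖ₋₂, qₖ = aₖqₖ₋₁ + qₖ₋₂ (with p₋₁=1, p₋₂=0, q₋₁=0, q₋₂=1):
  k=0: a=11, p=11, q=1
  k=1: a=8, p=89, q=8
  k=2: a=3, p=278, q=25
  k=3: a=8, p=2313, q=208

2313/208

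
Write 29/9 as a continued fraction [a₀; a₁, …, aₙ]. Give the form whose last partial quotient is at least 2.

29 = 3·9 + 2
9 = 4·2 + 1
2 = 2·1 + 0  (stop)
So 29/9 = [3; 4, 2].

[3; 4, 2]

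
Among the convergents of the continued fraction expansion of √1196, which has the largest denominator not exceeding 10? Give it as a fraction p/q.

242/7

√1196 = [34; 1, 1, 2, 1, 1, 68, …] (period length 6).
Convergents:
  p_0/q_0 = 34/1
  p_1/q_1 = 35/1
  p_2/q_2 = 69/2
  p_3/q_3 = 173/5
  p_4/q_4 = 242/7
  p_5/q_5 = 415/12
q_4 = 7 ≤ 10 < 12 = q_5, so the answer is 242/7.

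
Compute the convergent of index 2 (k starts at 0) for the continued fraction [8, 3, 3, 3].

83/10

Using pₖ = aₖpₖ₋₁ + pₖ₋₂, qₖ = aₖqₖ₋₁ + qₖ₋₂ (with p₋₁=1, p₋₂=0, q₋₁=0, q₋₂=1):
  k=0: a=8, p=8, q=1
  k=1: a=3, p=25, q=3
  k=2: a=3, p=83, q=10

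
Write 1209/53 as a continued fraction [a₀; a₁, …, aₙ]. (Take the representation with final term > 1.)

1209 = 22*53 + 43
53 = 1*43 + 10
43 = 4*10 + 3
10 = 3*3 + 1
3 = 3*1 + 0  (stop)
So 1209/53 = [22; 1, 4, 3, 3].

[22; 1, 4, 3, 3]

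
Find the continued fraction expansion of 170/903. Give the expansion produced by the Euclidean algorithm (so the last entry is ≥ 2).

170 = 0×903 + 170
903 = 5×170 + 53
170 = 3×53 + 11
53 = 4×11 + 9
11 = 1×9 + 2
9 = 4×2 + 1
2 = 2×1 + 0  (stop)
So 170/903 = [0; 5, 3, 4, 1, 4, 2].

[0; 5, 3, 4, 1, 4, 2]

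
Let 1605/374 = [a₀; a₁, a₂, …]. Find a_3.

1605 = 4·374 + 109   →  a_0 = 4
374 = 3·109 + 47   →  a_1 = 3
109 = 2·47 + 15   →  a_2 = 2
47 = 3·15 + 2   →  a_3 = 3

3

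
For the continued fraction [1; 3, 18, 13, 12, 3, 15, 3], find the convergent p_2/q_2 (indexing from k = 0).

73/55

Using pₖ = aₖpₖ₋₁ + pₖ₋₂, qₖ = aₖqₖ₋₁ + qₖ₋₂ (with p₋₁=1, p₋₂=0, q₋₁=0, q₋₂=1):
  k=0: a=1, p=1, q=1
  k=1: a=3, p=4, q=3
  k=2: a=18, p=73, q=55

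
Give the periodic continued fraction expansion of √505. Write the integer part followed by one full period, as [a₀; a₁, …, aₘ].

[22; 2, 8, 2, 44]

a₀ = ⌊√505⌋ = 22.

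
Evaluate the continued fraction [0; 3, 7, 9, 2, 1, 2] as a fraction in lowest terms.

533/1674

Fold from the inside: start with 2/1.
  1 + 1/2 = 3/2
  2 + 2/3 = 8/3
  9 + 3/8 = 75/8
  7 + 8/75 = 533/75
  3 + 75/533 = 1674/533
  0 + 533/1674 = 533/1674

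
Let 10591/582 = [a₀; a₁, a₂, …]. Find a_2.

10591 = 18·582 + 115   →  a_0 = 18
582 = 5·115 + 7   →  a_1 = 5
115 = 16·7 + 3   →  a_2 = 16

16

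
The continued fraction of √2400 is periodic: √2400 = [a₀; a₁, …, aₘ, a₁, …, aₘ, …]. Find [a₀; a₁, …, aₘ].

[48; 1, 96]

a₀ = ⌊√2400⌋ = 48.
With m₀=0, d₀=1 and mₖ₊₁ = dₖaₖ − mₖ, dₖ₊₁ = (n − mₖ₊₁²)/dₖ, aₖ₊₁ = ⌊(a₀+mₖ₊₁)/dₖ₊₁⌋:
  k=1: m=48, d=96, a=1
  k=2: m=48, d=1, a=96
d=1 and a=2a₀=96 at k=2, so the next step gives (m, d) = (48, 96) again — its k=1 value — and the period has length 2.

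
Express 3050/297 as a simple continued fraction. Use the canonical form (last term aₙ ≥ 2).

3050 = 10*297 + 80
297 = 3*80 + 57
80 = 1*57 + 23
57 = 2*23 + 11
23 = 2*11 + 1
11 = 11*1 + 0  (stop)
So 3050/297 = [10; 3, 1, 2, 2, 11].

[10; 3, 1, 2, 2, 11]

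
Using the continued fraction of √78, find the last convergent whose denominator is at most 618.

√78 = [8; 1, 4, 1, 16, …] (period length 4).
Convergents:
  p_0/q_0 = 8/1
  p_1/q_1 = 9/1
  p_2/q_2 = 44/5
  p_3/q_3 = 53/6
  p_4/q_4 = 892/101
  p_5/q_5 = 945/107
  p_6/q_6 = 4672/529
  p_7/q_7 = 5617/636
q_6 = 529 ≤ 618 < 636 = q_7, so the answer is 4672/529.

4672/529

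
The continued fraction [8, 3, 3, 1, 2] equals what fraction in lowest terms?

299/36

Fold from the inside: start with 2/1.
  1 + 1/2 = 3/2
  3 + 2/3 = 11/3
  3 + 3/11 = 36/11
  8 + 11/36 = 299/36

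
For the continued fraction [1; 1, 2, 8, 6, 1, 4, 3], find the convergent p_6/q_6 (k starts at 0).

1453/865

Using pₖ = aₖpₖ₋₁ + pₖ₋₂, qₖ = aₖqₖ₋₁ + qₖ₋₂ (with p₋₁=1, p₋₂=0, q₋₁=0, q₋₂=1):
  k=0: a=1, p=1, q=1
  k=1: a=1, p=2, q=1
  k=2: a=2, p=5, q=3
  k=3: a=8, p=42, q=25
  k=4: a=6, p=257, q=153
  k=5: a=1, p=299, q=178
  k=6: a=4, p=1453, q=865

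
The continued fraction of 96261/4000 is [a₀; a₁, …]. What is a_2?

3

96261 = 24·4000 + 261   →  a_0 = 24
4000 = 15·261 + 85   →  a_1 = 15
261 = 3·85 + 6   →  a_2 = 3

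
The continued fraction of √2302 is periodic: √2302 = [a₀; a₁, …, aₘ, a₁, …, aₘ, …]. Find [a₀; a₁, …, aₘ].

a₀ = ⌊√2302⌋ = 47.

[47; 1, 46, 1, 94]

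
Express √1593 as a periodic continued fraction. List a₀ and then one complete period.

a₀ = ⌊√1593⌋ = 39.
With m₀=0, d₀=1 and mₖ₊₁ = dₖaₖ − mₖ, dₖ₊₁ = (n − mₖ₊₁²)/dₖ, aₖ₊₁ = ⌊(a₀+mₖ₊₁)/dₖ₊₁⌋:
  k=1: m=39, d=72, a=1
  k=2: m=33, d=7, a=10
  k=3: m=37, d=32, a=2
  k=4: m=27, d=27, a=2
  k=5: m=27, d=32, a=2
  k=6: m=37, d=7, a=10
  k=7: m=33, d=72, a=1
  k=8: m=39, d=1, a=78
d=1 and a=2a₀=78 at k=8, so the next step gives (m, d) = (39, 72) again — its k=1 value — and the period has length 8.

[39; 1, 10, 2, 2, 2, 10, 1, 78]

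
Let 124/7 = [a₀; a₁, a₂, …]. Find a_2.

124 = 17·7 + 5   →  a_0 = 17
7 = 1·5 + 2   →  a_1 = 1
5 = 2·2 + 1   →  a_2 = 2

2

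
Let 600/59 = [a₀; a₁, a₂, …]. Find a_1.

5

600 = 10·59 + 10   →  a_0 = 10
59 = 5·10 + 9   →  a_1 = 5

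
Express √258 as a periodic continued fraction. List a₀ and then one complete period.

a₀ = ⌊√258⌋ = 16.
With m₀=0, d₀=1 and mₖ₊₁ = dₖaₖ − mₖ, dₖ₊₁ = (n − mₖ₊₁²)/dₖ, aₖ₊₁ = ⌊(a₀+mₖ₊₁)/dₖ₊₁⌋:
  k=1: m=16, d=2, a=16
  k=2: m=16, d=1, a=32
d=1 and a=2a₀=32 at k=2, so the next step gives (m, d) = (16, 2) again — its k=1 value — and the period has length 2.

[16; 16, 32]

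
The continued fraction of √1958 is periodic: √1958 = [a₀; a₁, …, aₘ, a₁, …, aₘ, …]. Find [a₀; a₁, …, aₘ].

a₀ = ⌊√1958⌋ = 44.
With m₀=0, d₀=1 and mₖ₊₁ = dₖaₖ − mₖ, dₖ₊₁ = (n − mₖ₊₁²)/dₖ, aₖ₊₁ = ⌊(a₀+mₖ₊₁)/dₖ₊₁⌋:
  k=1: m=44, d=22, a=4
  k=2: m=44, d=1, a=88
d=1 and a=2a₀=88 at k=2, so the next step gives (m, d) = (44, 22) again — its k=1 value — and the period has length 2.

[44; 4, 88]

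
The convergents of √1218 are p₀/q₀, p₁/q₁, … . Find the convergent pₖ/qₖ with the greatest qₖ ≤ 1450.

24395/699

√1218 = [34; 1, 8, 1, 68, …] (period length 4).
Convergents:
  p_0/q_0 = 34/1
  p_1/q_1 = 35/1
  p_2/q_2 = 314/9
  p_3/q_3 = 349/10
  p_4/q_4 = 24046/689
  p_5/q_5 = 24395/699
  p_6/q_6 = 219206/6281
q_5 = 699 ≤ 1450 < 6281 = q_6, so the answer is 24395/699.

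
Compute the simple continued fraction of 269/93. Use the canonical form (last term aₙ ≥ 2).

269 = 2·93 + 83
93 = 1·83 + 10
83 = 8·10 + 3
10 = 3·3 + 1
3 = 3·1 + 0  (stop)
So 269/93 = [2; 1, 8, 3, 3].

[2; 1, 8, 3, 3]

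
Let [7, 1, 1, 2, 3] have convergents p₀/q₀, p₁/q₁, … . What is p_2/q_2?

15/2

Using pₖ = aₖpₖ₋₁ + pₖ₋₂, qₖ = aₖqₖ₋₁ + qₖ₋₂ (with p₋₁=1, p₋₂=0, q₋₁=0, q₋₂=1):
  k=0: a=7, p=7, q=1
  k=1: a=1, p=8, q=1
  k=2: a=1, p=15, q=2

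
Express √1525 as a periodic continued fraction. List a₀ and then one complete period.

[39; 19, 1, 1, 19, 78]

a₀ = ⌊√1525⌋ = 39.
With m₀=0, d₀=1 and mₖ₊₁ = dₖaₖ − mₖ, dₖ₊₁ = (n − mₖ₊₁²)/dₖ, aₖ₊₁ = ⌊(a₀+mₖ₊₁)/dₖ₊₁⌋:
  k=1: m=39, d=4, a=19
  k=2: m=37, d=39, a=1
  k=3: m=2, d=39, a=1
  k=4: m=37, d=4, a=19
  k=5: m=39, d=1, a=78
d=1 and a=2a₀=78 at k=5, so the next step gives (m, d) = (39, 4) again — its k=1 value — and the period has length 5.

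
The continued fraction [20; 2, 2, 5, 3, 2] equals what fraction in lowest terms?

4061/199

Fold from the inside: start with 2/1.
  3 + 1/2 = 7/2
  5 + 2/7 = 37/7
  2 + 7/37 = 81/37
  2 + 37/81 = 199/81
  20 + 81/199 = 4061/199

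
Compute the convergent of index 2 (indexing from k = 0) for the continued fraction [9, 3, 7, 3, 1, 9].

Using pₖ = aₖpₖ₋₁ + pₖ₋₂, qₖ = aₖqₖ₋₁ + qₖ₋₂ (with p₋₁=1, p₋₂=0, q₋₁=0, q₋₂=1):
  k=0: a=9, p=9, q=1
  k=1: a=3, p=28, q=3
  k=2: a=7, p=205, q=22

205/22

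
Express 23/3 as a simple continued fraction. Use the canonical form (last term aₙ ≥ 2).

[7; 1, 2]

23 = 7*3 + 2
3 = 1*2 + 1
2 = 2*1 + 0  (stop)
So 23/3 = [7; 1, 2].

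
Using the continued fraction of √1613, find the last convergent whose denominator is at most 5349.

119121/2966

√1613 = [40; 6, 6, 80, …] (period length 3).
Convergents:
  p_0/q_0 = 40/1
  p_1/q_1 = 241/6
  p_2/q_2 = 1486/37
  p_3/q_3 = 119121/2966
  p_4/q_4 = 716212/17833
q_3 = 2966 ≤ 5349 < 17833 = q_4, so the answer is 119121/2966.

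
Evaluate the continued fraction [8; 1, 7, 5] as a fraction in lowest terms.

Using pₖ = aₖpₖ₋₁ + pₖ₋₂ and qₖ = aₖqₖ₋₁ + qₖ₋₂:
  k=0: a=8, p=8, q=1
  k=1: a=1, p=9, q=1
  k=2: a=7, p=71, q=8
  k=3: a=5, p=364, q=41

364/41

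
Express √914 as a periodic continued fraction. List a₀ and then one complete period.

a₀ = ⌊√914⌋ = 30.
With m₀=0, d₀=1 and mₖ₊₁ = dₖaₖ − mₖ, dₖ₊₁ = (n − mₖ₊₁²)/dₖ, aₖ₊₁ = ⌊(a₀+mₖ₊₁)/dₖ₊₁⌋:
  k=1: m=30, d=14, a=4
  k=2: m=26, d=17, a=3
  k=3: m=25, d=17, a=3
  k=4: m=26, d=14, a=4
  k=5: m=30, d=1, a=60
d=1 and a=2a₀=60 at k=5, so the next step gives (m, d) = (30, 14) again — its k=1 value — and the period has length 5.

[30; 4, 3, 3, 4, 60]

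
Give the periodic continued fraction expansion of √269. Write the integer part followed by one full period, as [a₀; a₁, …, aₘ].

a₀ = ⌊√269⌋ = 16.
With m₀=0, d₀=1 and mₖ₊₁ = dₖaₖ − mₖ, dₖ₊₁ = (n − mₖ₊₁²)/dₖ, aₖ₊₁ = ⌊(a₀+mₖ₊₁)/dₖ₊₁⌋:
  k=1: m=16, d=13, a=2
  k=2: m=10, d=13, a=2
  k=3: m=16, d=1, a=32
d=1 and a=2a₀=32 at k=3, so the next step gives (m, d) = (16, 13) again — its k=1 value — and the period has length 3.

[16; 2, 2, 32]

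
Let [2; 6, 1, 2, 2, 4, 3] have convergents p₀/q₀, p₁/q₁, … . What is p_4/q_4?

Using pₖ = aₖpₖ₋₁ + pₖ₋₂, qₖ = aₖqₖ₋₁ + qₖ₋₂ (with p₋₁=1, p₋₂=0, q₋₁=0, q₋₂=1):
  k=0: a=2, p=2, q=1
  k=1: a=6, p=13, q=6
  k=2: a=1, p=15, q=7
  k=3: a=2, p=43, q=20
  k=4: a=2, p=101, q=47

101/47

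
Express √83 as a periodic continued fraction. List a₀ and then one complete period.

a₀ = ⌊√83⌋ = 9.
With m₀=0, d₀=1 and mₖ₊₁ = dₖaₖ − mₖ, dₖ₊₁ = (n − mₖ₊₁²)/dₖ, aₖ₊₁ = ⌊(a₀+mₖ₊₁)/dₖ₊₁⌋:
  k=1: m=9, d=2, a=9
  k=2: m=9, d=1, a=18
d=1 and a=2a₀=18 at k=2, so the next step gives (m, d) = (9, 2) again — its k=1 value — and the period has length 2.

[9; 9, 18]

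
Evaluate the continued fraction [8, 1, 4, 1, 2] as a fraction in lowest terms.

150/17

Using pₖ = aₖpₖ₋₁ + pₖ₋₂ and qₖ = aₖqₖ₋₁ + qₖ₋₂:
  k=0: a=8, p=8, q=1
  k=1: a=1, p=9, q=1
  k=2: a=4, p=44, q=5
  k=3: a=1, p=53, q=6
  k=4: a=2, p=150, q=17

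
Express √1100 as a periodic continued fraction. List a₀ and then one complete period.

[33; 6, 66]

a₀ = ⌊√1100⌋ = 33.
With m₀=0, d₀=1 and mₖ₊₁ = dₖaₖ − mₖ, dₖ₊₁ = (n − mₖ₊₁²)/dₖ, aₖ₊₁ = ⌊(a₀+mₖ₊₁)/dₖ₊₁⌋:
  k=1: m=33, d=11, a=6
  k=2: m=33, d=1, a=66
d=1 and a=2a₀=66 at k=2, so the next step gives (m, d) = (33, 11) again — its k=1 value — and the period has length 2.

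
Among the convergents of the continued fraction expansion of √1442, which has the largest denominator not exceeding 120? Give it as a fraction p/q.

1443/38

√1442 = [37; 1, 36, 1, 74, …] (period length 4).
Convergents:
  p_0/q_0 = 37/1
  p_1/q_1 = 38/1
  p_2/q_2 = 1405/37
  p_3/q_3 = 1443/38
  p_4/q_4 = 108187/2849
q_3 = 38 ≤ 120 < 2849 = q_4, so the answer is 1443/38.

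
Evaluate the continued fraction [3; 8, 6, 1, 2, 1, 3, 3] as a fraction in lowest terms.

8397/2689

Using pₖ = aₖpₖ₋₁ + pₖ₋₂ and qₖ = aₖqₖ₋₁ + qₖ₋₂:
  k=0: a=3, p=3, q=1
  k=1: a=8, p=25, q=8
  k=2: a=6, p=153, q=49
  k=3: a=1, p=178, q=57
  k=4: a=2, p=509, q=163
  k=5: a=1, p=687, q=220
  k=6: a=3, p=2570, q=823
  k=7: a=3, p=8397, q=2689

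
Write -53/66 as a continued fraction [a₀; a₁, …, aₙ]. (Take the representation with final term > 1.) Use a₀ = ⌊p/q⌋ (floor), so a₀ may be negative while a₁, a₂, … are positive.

-53 = -1×66 + 13
66 = 5×13 + 1
13 = 13×1 + 0  (stop)
So -53/66 = [-1; 5, 13].

[-1; 5, 13]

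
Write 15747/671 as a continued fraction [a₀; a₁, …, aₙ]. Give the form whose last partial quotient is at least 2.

15747 = 23×671 + 314
671 = 2×314 + 43
314 = 7×43 + 13
43 = 3×13 + 4
13 = 3×4 + 1
4 = 4×1 + 0  (stop)
So 15747/671 = [23; 2, 7, 3, 3, 4].

[23; 2, 7, 3, 3, 4]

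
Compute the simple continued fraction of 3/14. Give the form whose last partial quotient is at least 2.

[0; 4, 1, 2]

3 = 0×14 + 3
14 = 4×3 + 2
3 = 1×2 + 1
2 = 2×1 + 0  (stop)
So 3/14 = [0; 4, 1, 2].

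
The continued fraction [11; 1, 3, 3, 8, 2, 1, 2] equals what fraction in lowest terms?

Fold from the inside: start with 2/1.
  1 + 1/2 = 3/2
  2 + 2/3 = 8/3
  8 + 3/8 = 67/8
  3 + 8/67 = 209/67
  3 + 67/209 = 694/209
  1 + 209/694 = 903/694
  11 + 694/903 = 10627/903

10627/903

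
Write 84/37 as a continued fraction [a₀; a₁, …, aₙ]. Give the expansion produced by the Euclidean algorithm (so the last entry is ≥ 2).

84 = 2·37 + 10
37 = 3·10 + 7
10 = 1·7 + 3
7 = 2·3 + 1
3 = 3·1 + 0  (stop)
So 84/37 = [2; 3, 1, 2, 3].

[2; 3, 1, 2, 3]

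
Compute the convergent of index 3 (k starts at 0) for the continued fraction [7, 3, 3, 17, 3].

Using pₖ = aₖpₖ₋₁ + pₖ₋₂, qₖ = aₖqₖ₋₁ + qₖ₋₂ (with p₋₁=1, p₋₂=0, q₋₁=0, q₋₂=1):
  k=0: a=7, p=7, q=1
  k=1: a=3, p=22, q=3
  k=2: a=3, p=73, q=10
  k=3: a=17, p=1263, q=173

1263/173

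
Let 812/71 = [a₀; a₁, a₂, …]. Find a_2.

3

812 = 11·71 + 31   →  a_0 = 11
71 = 2·31 + 9   →  a_1 = 2
31 = 3·9 + 4   →  a_2 = 3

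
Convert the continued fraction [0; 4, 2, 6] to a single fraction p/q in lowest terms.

Using pₖ = aₖpₖ₋₁ + pₖ₋₂ and qₖ = aₖqₖ₋₁ + qₖ₋₂:
  k=0: a=0, p=0, q=1
  k=1: a=4, p=1, q=4
  k=2: a=2, p=2, q=9
  k=3: a=6, p=13, q=58

13/58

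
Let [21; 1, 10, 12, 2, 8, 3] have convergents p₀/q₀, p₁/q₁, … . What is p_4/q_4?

6069/277

Using pₖ = aₖpₖ₋₁ + pₖ₋₂, qₖ = aₖqₖ₋₁ + qₖ₋₂ (with p₋₁=1, p₋₂=0, q₋₁=0, q₋₂=1):
  k=0: a=21, p=21, q=1
  k=1: a=1, p=22, q=1
  k=2: a=10, p=241, q=11
  k=3: a=12, p=2914, q=133
  k=4: a=2, p=6069, q=277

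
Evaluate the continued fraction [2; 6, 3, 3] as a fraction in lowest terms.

Fold from the inside: start with 3/1.
  3 + 1/3 = 10/3
  6 + 3/10 = 63/10
  2 + 10/63 = 136/63

136/63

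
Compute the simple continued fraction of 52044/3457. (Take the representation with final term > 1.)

52044 = 15·3457 + 189
3457 = 18·189 + 55
189 = 3·55 + 24
55 = 2·24 + 7
24 = 3·7 + 3
7 = 2·3 + 1
3 = 3·1 + 0  (stop)
So 52044/3457 = [15; 18, 3, 2, 3, 2, 3].

[15; 18, 3, 2, 3, 2, 3]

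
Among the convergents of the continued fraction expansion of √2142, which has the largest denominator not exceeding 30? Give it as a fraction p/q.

324/7

√2142 = [46; 3, 1, 1, 4, 1, 1, 3, 92, …] (period length 8).
Convergents:
  p_0/q_0 = 46/1
  p_1/q_1 = 139/3
  p_2/q_2 = 185/4
  p_3/q_3 = 324/7
  p_4/q_4 = 1481/32
q_3 = 7 ≤ 30 < 32 = q_4, so the answer is 324/7.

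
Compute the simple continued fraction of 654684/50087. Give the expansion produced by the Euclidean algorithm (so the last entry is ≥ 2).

[13; 14, 10, 3, 2, 1, 6, 5]

654684 = 13*50087 + 3553
50087 = 14*3553 + 345
3553 = 10*345 + 103
345 = 3*103 + 36
103 = 2*36 + 31
36 = 1*31 + 5
31 = 6*5 + 1
5 = 5*1 + 0  (stop)
So 654684/50087 = [13; 14, 10, 3, 2, 1, 6, 5].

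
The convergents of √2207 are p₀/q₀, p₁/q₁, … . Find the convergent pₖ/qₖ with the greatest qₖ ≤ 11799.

√2207 = [46; 1, 45, 1, 92, …] (period length 4).
Convergents:
  p_0/q_0 = 46/1
  p_1/q_1 = 47/1
  p_2/q_2 = 2161/46
  p_3/q_3 = 2208/47
  p_4/q_4 = 205297/4370
  p_5/q_5 = 207505/4417
  p_6/q_6 = 9543022/203135
q_5 = 4417 ≤ 11799 < 203135 = q_6, so the answer is 207505/4417.

207505/4417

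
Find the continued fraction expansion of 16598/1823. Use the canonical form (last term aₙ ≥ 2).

[9; 9, 1, 1, 5, 8, 2]

16598 = 9·1823 + 191
1823 = 9·191 + 104
191 = 1·104 + 87
104 = 1·87 + 17
87 = 5·17 + 2
17 = 8·2 + 1
2 = 2·1 + 0  (stop)
So 16598/1823 = [9; 9, 1, 1, 5, 8, 2].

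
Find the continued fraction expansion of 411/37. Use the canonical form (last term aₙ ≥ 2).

411 = 11*37 + 4
37 = 9*4 + 1
4 = 4*1 + 0  (stop)
So 411/37 = [11; 9, 4].

[11; 9, 4]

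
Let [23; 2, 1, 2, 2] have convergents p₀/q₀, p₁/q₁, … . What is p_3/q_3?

187/8

Using pₖ = aₖpₖ₋₁ + pₖ₋₂, qₖ = aₖqₖ₋₁ + qₖ₋₂ (with p₋₁=1, p₋₂=0, q₋₁=0, q₋₂=1):
  k=0: a=23, p=23, q=1
  k=1: a=2, p=47, q=2
  k=2: a=1, p=70, q=3
  k=3: a=2, p=187, q=8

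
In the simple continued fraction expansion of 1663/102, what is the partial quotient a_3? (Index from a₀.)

1663 = 16·102 + 31   →  a_0 = 16
102 = 3·31 + 9   →  a_1 = 3
31 = 3·9 + 4   →  a_2 = 3
9 = 2·4 + 1   →  a_3 = 2

2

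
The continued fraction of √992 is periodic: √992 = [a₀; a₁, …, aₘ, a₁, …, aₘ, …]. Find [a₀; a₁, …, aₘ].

a₀ = ⌊√992⌋ = 31.
With m₀=0, d₀=1 and mₖ₊₁ = dₖaₖ − mₖ, dₖ₊₁ = (n − mₖ₊₁²)/dₖ, aₖ₊₁ = ⌊(a₀+mₖ₊₁)/dₖ₊₁⌋:
  k=1: m=31, d=31, a=2
  k=2: m=31, d=1, a=62
d=1 and a=2a₀=62 at k=2, so the next step gives (m, d) = (31, 31) again — its k=1 value — and the period has length 2.

[31; 2, 62]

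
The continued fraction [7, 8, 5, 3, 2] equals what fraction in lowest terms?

Using pₖ = aₖpₖ₋₁ + pₖ₋₂ and qₖ = aₖqₖ₋₁ + qₖ₋₂:
  k=0: a=7, p=7, q=1
  k=1: a=8, p=57, q=8
  k=2: a=5, p=292, q=41
  k=3: a=3, p=933, q=131
  k=4: a=2, p=2158, q=303

2158/303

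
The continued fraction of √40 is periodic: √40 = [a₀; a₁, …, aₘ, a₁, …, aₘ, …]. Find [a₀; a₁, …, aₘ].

a₀ = ⌊√40⌋ = 6.
With m₀=0, d₀=1 and mₖ₊₁ = dₖaₖ − mₖ, dₖ₊₁ = (n − mₖ₊₁²)/dₖ, aₖ₊₁ = ⌊(a₀+mₖ₊₁)/dₖ₊₁⌋:
  k=1: m=6, d=4, a=3
  k=2: m=6, d=1, a=12
d=1 and a=2a₀=12 at k=2, so the next step gives (m, d) = (6, 4) again — its k=1 value — and the period has length 2.

[6; 3, 12]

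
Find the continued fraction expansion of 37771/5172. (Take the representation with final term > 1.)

[7; 3, 3, 3, 17, 9]

37771 = 7·5172 + 1567
5172 = 3·1567 + 471
1567 = 3·471 + 154
471 = 3·154 + 9
154 = 17·9 + 1
9 = 9·1 + 0  (stop)
So 37771/5172 = [7; 3, 3, 3, 17, 9].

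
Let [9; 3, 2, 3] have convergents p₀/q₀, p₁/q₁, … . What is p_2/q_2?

65/7

Using pₖ = aₖpₖ₋₁ + pₖ₋₂, qₖ = aₖqₖ₋₁ + qₖ₋₂ (with p₋₁=1, p₋₂=0, q₋₁=0, q₋₂=1):
  k=0: a=9, p=9, q=1
  k=1: a=3, p=28, q=3
  k=2: a=2, p=65, q=7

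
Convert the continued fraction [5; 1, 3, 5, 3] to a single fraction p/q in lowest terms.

386/67

Fold from the inside: start with 3/1.
  5 + 1/3 = 16/3
  3 + 3/16 = 51/16
  1 + 16/51 = 67/51
  5 + 51/67 = 386/67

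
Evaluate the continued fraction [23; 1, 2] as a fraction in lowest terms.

71/3

Using pₖ = aₖpₖ₋₁ + pₖ₋₂ and qₖ = aₖqₖ₋₁ + qₖ₋₂:
  k=0: a=23, p=23, q=1
  k=1: a=1, p=24, q=1
  k=2: a=2, p=71, q=3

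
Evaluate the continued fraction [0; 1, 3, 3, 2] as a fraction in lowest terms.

23/30

Fold from the inside: start with 2/1.
  3 + 1/2 = 7/2
  3 + 2/7 = 23/7
  1 + 7/23 = 30/23
  0 + 23/30 = 23/30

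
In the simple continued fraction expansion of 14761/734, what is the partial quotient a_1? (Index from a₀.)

9

14761 = 20·734 + 81   →  a_0 = 20
734 = 9·81 + 5   →  a_1 = 9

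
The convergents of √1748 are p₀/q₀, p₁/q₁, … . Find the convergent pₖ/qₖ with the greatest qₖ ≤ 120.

4599/110

√1748 = [41; 1, 4, 4, 4, 1, 82, …] (period length 6).
Convergents:
  p_0/q_0 = 41/1
  p_1/q_1 = 42/1
  p_2/q_2 = 209/5
  p_3/q_3 = 878/21
  p_4/q_4 = 3721/89
  p_5/q_5 = 4599/110
  p_6/q_6 = 380839/9109
q_5 = 110 ≤ 120 < 9109 = q_6, so the answer is 4599/110.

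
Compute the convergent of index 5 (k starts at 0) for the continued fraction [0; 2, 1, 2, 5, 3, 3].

51/137

Using pₖ = aₖpₖ₋₁ + pₖ₋₂, qₖ = aₖqₖ₋₁ + qₖ₋₂ (with p₋₁=1, p₋₂=0, q₋₁=0, q₋₂=1):
  k=0: a=0, p=0, q=1
  k=1: a=2, p=1, q=2
  k=2: a=1, p=1, q=3
  k=3: a=2, p=3, q=8
  k=4: a=5, p=16, q=43
  k=5: a=3, p=51, q=137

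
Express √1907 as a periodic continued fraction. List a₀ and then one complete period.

[43; 1, 2, 43, 2, 1, 86]

a₀ = ⌊√1907⌋ = 43.
With m₀=0, d₀=1 and mₖ₊₁ = dₖaₖ − mₖ, dₖ₊₁ = (n − mₖ₊₁²)/dₖ, aₖ₊₁ = ⌊(a₀+mₖ₊₁)/dₖ₊₁⌋:
  k=1: m=43, d=58, a=1
  k=2: m=15, d=29, a=2
  k=3: m=43, d=2, a=43
  k=4: m=43, d=29, a=2
  k=5: m=15, d=58, a=1
  k=6: m=43, d=1, a=86
d=1 and a=2a₀=86 at k=6, so the next step gives (m, d) = (43, 58) again — its k=1 value — and the period has length 6.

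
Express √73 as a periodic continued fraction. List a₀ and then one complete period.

a₀ = ⌊√73⌋ = 8.
With m₀=0, d₀=1 and mₖ₊₁ = dₖaₖ − mₖ, dₖ₊₁ = (n − mₖ₊₁²)/dₖ, aₖ₊₁ = ⌊(a₀+mₖ₊₁)/dₖ₊₁⌋:
  k=1: m=8, d=9, a=1
  k=2: m=1, d=8, a=1
  k=3: m=7, d=3, a=5
  k=4: m=8, d=3, a=5
  k=5: m=7, d=8, a=1
  k=6: m=1, d=9, a=1
  k=7: m=8, d=1, a=16
d=1 and a=2a₀=16 at k=7, so the next step gives (m, d) = (8, 9) again — its k=1 value — and the period has length 7.

[8; 1, 1, 5, 5, 1, 1, 16]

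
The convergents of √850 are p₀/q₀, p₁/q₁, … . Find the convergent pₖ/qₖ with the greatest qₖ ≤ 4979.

√850 = [29; 6, 2, 6, 58, …] (period length 4).
Convergents:
  p_0/q_0 = 29/1
  p_1/q_1 = 175/6
  p_2/q_2 = 379/13
  p_3/q_3 = 2449/84
  p_4/q_4 = 142421/4885
  p_5/q_5 = 856975/29394
q_4 = 4885 ≤ 4979 < 29394 = q_5, so the answer is 142421/4885.

142421/4885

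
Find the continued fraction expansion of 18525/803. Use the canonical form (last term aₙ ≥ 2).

[23; 14, 2, 1, 18]

18525 = 23×803 + 56
803 = 14×56 + 19
56 = 2×19 + 18
19 = 1×18 + 1
18 = 18×1 + 0  (stop)
So 18525/803 = [23; 14, 2, 1, 18].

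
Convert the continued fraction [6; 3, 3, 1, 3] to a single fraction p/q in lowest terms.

Fold from the inside: start with 3/1.
  1 + 1/3 = 4/3
  3 + 3/4 = 15/4
  3 + 4/15 = 49/15
  6 + 15/49 = 309/49

309/49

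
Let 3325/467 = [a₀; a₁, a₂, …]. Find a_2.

3325 = 7·467 + 56   →  a_0 = 7
467 = 8·56 + 19   →  a_1 = 8
56 = 2·19 + 18   →  a_2 = 2

2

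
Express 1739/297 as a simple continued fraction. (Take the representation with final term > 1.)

1739 = 5·297 + 254
297 = 1·254 + 43
254 = 5·43 + 39
43 = 1·39 + 4
39 = 9·4 + 3
4 = 1·3 + 1
3 = 3·1 + 0  (stop)
So 1739/297 = [5; 1, 5, 1, 9, 1, 3].

[5; 1, 5, 1, 9, 1, 3]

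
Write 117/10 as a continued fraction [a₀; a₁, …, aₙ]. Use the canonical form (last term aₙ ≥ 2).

[11; 1, 2, 3]

117 = 11*10 + 7
10 = 1*7 + 3
7 = 2*3 + 1
3 = 3*1 + 0  (stop)
So 117/10 = [11; 1, 2, 3].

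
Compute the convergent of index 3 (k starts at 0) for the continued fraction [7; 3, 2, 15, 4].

787/108

Using pₖ = aₖpₖ₋₁ + pₖ₋₂, qₖ = aₖqₖ₋₁ + qₖ₋₂ (with p₋₁=1, p₋₂=0, q₋₁=0, q₋₂=1):
  k=0: a=7, p=7, q=1
  k=1: a=3, p=22, q=3
  k=2: a=2, p=51, q=7
  k=3: a=15, p=787, q=108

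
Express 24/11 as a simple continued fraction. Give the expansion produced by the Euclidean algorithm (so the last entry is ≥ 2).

24 = 2×11 + 2
11 = 5×2 + 1
2 = 2×1 + 0  (stop)
So 24/11 = [2; 5, 2].

[2; 5, 2]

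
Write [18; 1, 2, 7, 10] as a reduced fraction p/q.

Fold from the inside: start with 10/1.
  7 + 1/10 = 71/10
  2 + 10/71 = 152/71
  1 + 71/152 = 223/152
  18 + 152/223 = 4166/223

4166/223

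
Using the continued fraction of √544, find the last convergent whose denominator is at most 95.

√544 = [23; 3, 11, 3, 46, …] (period length 4).
Convergents:
  p_0/q_0 = 23/1
  p_1/q_1 = 70/3
  p_2/q_2 = 793/34
  p_3/q_3 = 2449/105
q_2 = 34 ≤ 95 < 105 = q_3, so the answer is 793/34.

793/34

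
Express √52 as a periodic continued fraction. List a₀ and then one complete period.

a₀ = ⌊√52⌋ = 7.
With m₀=0, d₀=1 and mₖ₊₁ = dₖaₖ − mₖ, dₖ₊₁ = (n − mₖ₊₁²)/dₖ, aₖ₊₁ = ⌊(a₀+mₖ₊₁)/dₖ₊₁⌋:
  k=1: m=7, d=3, a=4
  k=2: m=5, d=9, a=1
  k=3: m=4, d=4, a=2
  k=4: m=4, d=9, a=1
  k=5: m=5, d=3, a=4
  k=6: m=7, d=1, a=14
d=1 and a=2a₀=14 at k=6, so the next step gives (m, d) = (7, 3) again — its k=1 value — and the period has length 6.

[7; 4, 1, 2, 1, 4, 14]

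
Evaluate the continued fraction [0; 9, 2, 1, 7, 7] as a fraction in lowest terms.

Fold from the inside: start with 7/1.
  7 + 1/7 = 50/7
  1 + 7/50 = 57/50
  2 + 50/57 = 164/57
  9 + 57/164 = 1533/164
  0 + 164/1533 = 164/1533

164/1533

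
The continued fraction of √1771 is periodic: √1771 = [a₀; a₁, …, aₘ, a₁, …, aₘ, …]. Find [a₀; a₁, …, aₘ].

a₀ = ⌊√1771⌋ = 42.
With m₀=0, d₀=1 and mₖ₊₁ = dₖaₖ − mₖ, dₖ₊₁ = (n − mₖ₊₁²)/dₖ, aₖ₊₁ = ⌊(a₀+mₖ₊₁)/dₖ₊₁⌋:
  k=1: m=42, d=7, a=12
  k=2: m=42, d=1, a=84
d=1 and a=2a₀=84 at k=2, so the next step gives (m, d) = (42, 7) again — its k=1 value — and the period has length 2.

[42; 12, 84]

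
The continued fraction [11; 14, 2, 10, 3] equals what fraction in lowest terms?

10416/941

Using pₖ = aₖpₖ₋₁ + pₖ₋₂ and qₖ = aₖqₖ₋₁ + qₖ₋₂:
  k=0: a=11, p=11, q=1
  k=1: a=14, p=155, q=14
  k=2: a=2, p=321, q=29
  k=3: a=10, p=3365, q=304
  k=4: a=3, p=10416, q=941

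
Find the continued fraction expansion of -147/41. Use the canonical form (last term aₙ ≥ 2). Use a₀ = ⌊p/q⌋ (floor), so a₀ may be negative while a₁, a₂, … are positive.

[-4; 2, 2, 2, 3]

-147 = -4·41 + 17
41 = 2·17 + 7
17 = 2·7 + 3
7 = 2·3 + 1
3 = 3·1 + 0  (stop)
So -147/41 = [-4; 2, 2, 2, 3].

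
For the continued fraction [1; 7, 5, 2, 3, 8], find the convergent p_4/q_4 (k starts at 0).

311/273

Using pₖ = aₖpₖ₋₁ + pₖ₋₂, qₖ = aₖqₖ₋₁ + qₖ₋₂ (with p₋₁=1, p₋₂=0, q₋₁=0, q₋₂=1):
  k=0: a=1, p=1, q=1
  k=1: a=7, p=8, q=7
  k=2: a=5, p=41, q=36
  k=3: a=2, p=90, q=79
  k=4: a=3, p=311, q=273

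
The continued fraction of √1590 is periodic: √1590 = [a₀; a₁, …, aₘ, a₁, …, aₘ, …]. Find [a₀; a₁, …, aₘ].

[39; 1, 6, 1, 78]

a₀ = ⌊√1590⌋ = 39.
With m₀=0, d₀=1 and mₖ₊₁ = dₖaₖ − mₖ, dₖ₊₁ = (n − mₖ₊₁²)/dₖ, aₖ₊₁ = ⌊(a₀+mₖ₊₁)/dₖ₊₁⌋:
  k=1: m=39, d=69, a=1
  k=2: m=30, d=10, a=6
  k=3: m=30, d=69, a=1
  k=4: m=39, d=1, a=78
d=1 and a=2a₀=78 at k=4, so the next step gives (m, d) = (39, 69) again — its k=1 value — and the period has length 4.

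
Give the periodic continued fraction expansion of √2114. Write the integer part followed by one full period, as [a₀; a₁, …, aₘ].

a₀ = ⌊√2114⌋ = 45.
With m₀=0, d₀=1 and mₖ₊₁ = dₖaₖ − mₖ, dₖ₊₁ = (n − mₖ₊₁²)/dₖ, aₖ₊₁ = ⌊(a₀+mₖ₊₁)/dₖ₊₁⌋:
  k=1: m=45, d=89, a=1
  k=2: m=44, d=2, a=44
  k=3: m=44, d=89, a=1
  k=4: m=45, d=1, a=90
d=1 and a=2a₀=90 at k=4, so the next step gives (m, d) = (45, 89) again — its k=1 value — and the period has length 4.

[45; 1, 44, 1, 90]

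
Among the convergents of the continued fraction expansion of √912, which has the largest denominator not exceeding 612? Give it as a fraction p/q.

9090/301

√912 = [30; 5, 60, …] (period length 2).
Convergents:
  p_0/q_0 = 30/1
  p_1/q_1 = 151/5
  p_2/q_2 = 9090/301
  p_3/q_3 = 45601/1510
q_2 = 301 ≤ 612 < 1510 = q_3, so the answer is 9090/301.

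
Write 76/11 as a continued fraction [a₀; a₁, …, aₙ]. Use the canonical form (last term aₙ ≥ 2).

76 = 6*11 + 10
11 = 1*10 + 1
10 = 10*1 + 0  (stop)
So 76/11 = [6; 1, 10].

[6; 1, 10]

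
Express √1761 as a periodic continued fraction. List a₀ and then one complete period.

a₀ = ⌊√1761⌋ = 41.
With m₀=0, d₀=1 and mₖ₊₁ = dₖaₖ − mₖ, dₖ₊₁ = (n − mₖ₊₁²)/dₖ, aₖ₊₁ = ⌊(a₀+mₖ₊₁)/dₖ₊₁⌋:
  k=1: m=41, d=80, a=1
  k=2: m=39, d=3, a=26
  k=3: m=39, d=80, a=1
  k=4: m=41, d=1, a=82
d=1 and a=2a₀=82 at k=4, so the next step gives (m, d) = (41, 80) again — its k=1 value — and the period has length 4.

[41; 1, 26, 1, 82]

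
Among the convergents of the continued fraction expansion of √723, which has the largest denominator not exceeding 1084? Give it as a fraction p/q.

√723 = [26; 1, 7, 1, 52, …] (period length 4).
Convergents:
  p_0/q_0 = 26/1
  p_1/q_1 = 27/1
  p_2/q_2 = 215/8
  p_3/q_3 = 242/9
  p_4/q_4 = 12799/476
  p_5/q_5 = 13041/485
  p_6/q_6 = 104086/3871
q_5 = 485 ≤ 1084 < 3871 = q_6, so the answer is 13041/485.

13041/485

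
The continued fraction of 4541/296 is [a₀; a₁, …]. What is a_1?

4541 = 15·296 + 101   →  a_0 = 15
296 = 2·101 + 94   →  a_1 = 2

2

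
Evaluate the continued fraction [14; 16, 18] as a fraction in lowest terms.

Fold from the inside: start with 18/1.
  16 + 1/18 = 289/18
  14 + 18/289 = 4064/289

4064/289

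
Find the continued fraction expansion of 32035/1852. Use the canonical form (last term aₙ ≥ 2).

[17; 3, 2, 1, 3, 3, 15]

32035 = 17*1852 + 551
1852 = 3*551 + 199
551 = 2*199 + 153
199 = 1*153 + 46
153 = 3*46 + 15
46 = 3*15 + 1
15 = 15*1 + 0  (stop)
So 32035/1852 = [17; 3, 2, 1, 3, 3, 15].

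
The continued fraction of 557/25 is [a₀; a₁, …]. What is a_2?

557 = 22·25 + 7   →  a_0 = 22
25 = 3·7 + 4   →  a_1 = 3
7 = 1·4 + 3   →  a_2 = 1

1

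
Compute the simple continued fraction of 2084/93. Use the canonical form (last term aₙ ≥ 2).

2084 = 22×93 + 38
93 = 2×38 + 17
38 = 2×17 + 4
17 = 4×4 + 1
4 = 4×1 + 0  (stop)
So 2084/93 = [22; 2, 2, 4, 4].

[22; 2, 2, 4, 4]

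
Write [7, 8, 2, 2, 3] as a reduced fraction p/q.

Using pₖ = aₖpₖ₋₁ + pₖ₋₂ and qₖ = aₖqₖ₋₁ + qₖ₋₂:
  k=0: a=7, p=7, q=1
  k=1: a=8, p=57, q=8
  k=2: a=2, p=121, q=17
  k=3: a=2, p=299, q=42
  k=4: a=3, p=1018, q=143

1018/143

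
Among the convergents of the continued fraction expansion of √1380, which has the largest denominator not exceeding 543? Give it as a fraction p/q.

6761/182

√1380 = [37; 6, 1, 2, 1, 6, 74, …] (period length 6).
Convergents:
  p_0/q_0 = 37/1
  p_1/q_1 = 223/6
  p_2/q_2 = 260/7
  p_3/q_3 = 743/20
  p_4/q_4 = 1003/27
  p_5/q_5 = 6761/182
  p_6/q_6 = 501317/13495
q_5 = 182 ≤ 543 < 13495 = q_6, so the answer is 6761/182.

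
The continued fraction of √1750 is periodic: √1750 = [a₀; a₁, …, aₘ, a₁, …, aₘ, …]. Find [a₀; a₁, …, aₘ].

a₀ = ⌊√1750⌋ = 41.
With m₀=0, d₀=1 and mₖ₊₁ = dₖaₖ − mₖ, dₖ₊₁ = (n − mₖ₊₁²)/dₖ, aₖ₊₁ = ⌊(a₀+mₖ₊₁)/dₖ₊₁⌋:
  k=1: m=41, d=69, a=1
  k=2: m=28, d=14, a=4
  k=3: m=28, d=69, a=1
  k=4: m=41, d=1, a=82
d=1 and a=2a₀=82 at k=4, so the next step gives (m, d) = (41, 69) again — its k=1 value — and the period has length 4.

[41; 1, 4, 1, 82]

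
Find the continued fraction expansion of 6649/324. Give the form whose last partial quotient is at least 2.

[20; 1, 1, 11, 14]

6649 = 20×324 + 169
324 = 1×169 + 155
169 = 1×155 + 14
155 = 11×14 + 1
14 = 14×1 + 0  (stop)
So 6649/324 = [20; 1, 1, 11, 14].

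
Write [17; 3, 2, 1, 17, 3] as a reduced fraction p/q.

9359/541

Using pₖ = aₖpₖ₋₁ + pₖ₋₂ and qₖ = aₖqₖ₋₁ + qₖ₋₂:
  k=0: a=17, p=17, q=1
  k=1: a=3, p=52, q=3
  k=2: a=2, p=121, q=7
  k=3: a=1, p=173, q=10
  k=4: a=17, p=3062, q=177
  k=5: a=3, p=9359, q=541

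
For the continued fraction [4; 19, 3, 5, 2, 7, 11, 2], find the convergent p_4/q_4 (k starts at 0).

Using pₖ = aₖpₖ₋₁ + pₖ₋₂, qₖ = aₖqₖ₋₁ + qₖ₋₂ (with p₋₁=1, p₋₂=0, q₋₁=0, q₋₂=1):
  k=0: a=4, p=4, q=1
  k=1: a=19, p=77, q=19
  k=2: a=3, p=235, q=58
  k=3: a=5, p=1252, q=309
  k=4: a=2, p=2739, q=676

2739/676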